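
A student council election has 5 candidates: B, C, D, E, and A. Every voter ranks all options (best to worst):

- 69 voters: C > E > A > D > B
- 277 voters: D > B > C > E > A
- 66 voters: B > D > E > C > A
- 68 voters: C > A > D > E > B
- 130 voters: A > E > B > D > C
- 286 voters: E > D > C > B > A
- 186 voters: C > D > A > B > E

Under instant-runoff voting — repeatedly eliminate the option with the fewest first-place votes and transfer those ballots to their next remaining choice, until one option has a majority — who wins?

D

Round 1: B 66, C 323, D 277, E 286, A 130. Eliminate B.
Round 2: C 323, D 343, E 286, A 130. Eliminate A.
Round 3: C 323, D 343, E 416. Eliminate C.
Round 4: D 597, E 485. D has a majority.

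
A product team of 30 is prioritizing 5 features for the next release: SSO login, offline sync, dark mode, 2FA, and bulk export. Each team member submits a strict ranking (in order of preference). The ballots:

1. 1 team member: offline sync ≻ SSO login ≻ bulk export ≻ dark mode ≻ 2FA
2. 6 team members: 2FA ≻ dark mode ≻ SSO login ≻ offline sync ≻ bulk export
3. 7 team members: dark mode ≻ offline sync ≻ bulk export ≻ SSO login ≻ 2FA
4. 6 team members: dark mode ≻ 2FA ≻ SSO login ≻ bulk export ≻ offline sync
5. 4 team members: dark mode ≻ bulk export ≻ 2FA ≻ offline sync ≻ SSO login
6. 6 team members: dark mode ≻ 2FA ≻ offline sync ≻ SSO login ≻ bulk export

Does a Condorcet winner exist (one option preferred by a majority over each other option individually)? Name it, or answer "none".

dark mode vs SSO login: 29–1 for dark mode.
dark mode vs offline sync: 29–1 for dark mode.
dark mode vs 2FA: 24–6 for dark mode.
dark mode vs bulk export: 29–1 for dark mode.
dark mode beats every other option head-to-head.

dark mode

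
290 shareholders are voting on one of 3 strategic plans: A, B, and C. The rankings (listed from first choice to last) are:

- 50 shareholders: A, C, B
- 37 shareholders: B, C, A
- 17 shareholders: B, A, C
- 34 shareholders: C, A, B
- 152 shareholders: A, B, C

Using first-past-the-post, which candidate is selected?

A

First-place votes: A 202, B 54, C 34.
A has the most first-place votes.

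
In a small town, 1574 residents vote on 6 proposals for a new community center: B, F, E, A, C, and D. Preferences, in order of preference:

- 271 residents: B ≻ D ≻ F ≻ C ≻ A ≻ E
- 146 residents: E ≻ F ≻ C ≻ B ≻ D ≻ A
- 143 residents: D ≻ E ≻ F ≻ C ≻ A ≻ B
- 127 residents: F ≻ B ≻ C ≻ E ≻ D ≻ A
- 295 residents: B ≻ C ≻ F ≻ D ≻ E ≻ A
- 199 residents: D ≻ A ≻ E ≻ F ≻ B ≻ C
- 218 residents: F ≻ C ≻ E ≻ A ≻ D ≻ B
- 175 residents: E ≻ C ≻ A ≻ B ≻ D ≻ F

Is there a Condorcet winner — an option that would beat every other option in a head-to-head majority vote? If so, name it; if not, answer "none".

Checking pairwise contests:
F beats B 833–741.
D beats F 788–786.
F beats E 911–663.
B beats A 839–735.
B beats C 892–682.
B beats D 1014–560.
Every option loses at least one head-to-head, so there is no Condorcet winner.

none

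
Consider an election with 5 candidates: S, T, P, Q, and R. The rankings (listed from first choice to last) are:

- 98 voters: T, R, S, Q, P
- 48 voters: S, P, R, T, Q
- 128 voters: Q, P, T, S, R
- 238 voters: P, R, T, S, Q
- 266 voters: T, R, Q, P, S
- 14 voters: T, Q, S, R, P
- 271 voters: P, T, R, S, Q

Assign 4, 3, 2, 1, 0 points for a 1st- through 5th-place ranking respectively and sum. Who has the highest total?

T

S: 98·2 + 48·4 + 128·1 + 238·1 + 266·0 + 14·2 + 271·1 = 1053
T: 98·4 + 48·1 + 128·2 + 238·2 + 266·4 + 14·4 + 271·3 = 3105
P: 98·0 + 48·3 + 128·3 + 238·4 + 266·1 + 14·0 + 271·4 = 2830
Q: 98·1 + 48·0 + 128·4 + 238·0 + 266·2 + 14·3 + 271·0 = 1184
R: 98·3 + 48·2 + 128·0 + 238·3 + 266·3 + 14·1 + 271·2 = 2458
T has the highest Borda score (3105).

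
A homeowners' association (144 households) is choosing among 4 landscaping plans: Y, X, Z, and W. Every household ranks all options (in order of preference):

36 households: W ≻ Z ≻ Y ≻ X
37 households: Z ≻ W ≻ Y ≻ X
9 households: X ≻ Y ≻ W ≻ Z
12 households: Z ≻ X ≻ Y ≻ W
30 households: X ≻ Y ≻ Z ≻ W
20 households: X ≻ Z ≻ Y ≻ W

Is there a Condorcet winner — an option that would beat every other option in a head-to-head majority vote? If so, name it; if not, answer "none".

Z vs Y: 105–39 for Z.
Z vs X: 85–59 for Z.
Z vs W: 99–45 for Z.
Z beats every other option head-to-head.

Z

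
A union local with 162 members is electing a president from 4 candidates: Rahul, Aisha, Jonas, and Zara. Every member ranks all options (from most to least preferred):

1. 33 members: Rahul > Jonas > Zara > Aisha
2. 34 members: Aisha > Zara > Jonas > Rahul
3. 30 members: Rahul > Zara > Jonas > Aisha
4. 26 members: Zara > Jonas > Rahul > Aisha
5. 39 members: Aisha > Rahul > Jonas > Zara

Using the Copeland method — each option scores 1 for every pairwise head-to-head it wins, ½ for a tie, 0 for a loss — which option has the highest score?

Rahul: beats Aisha, Jonas, and Zara → score 3.
Aisha: loses to Rahul, Jonas, and Zara → score 0.
Jonas: beats Aisha; loses to Rahul and Zara → score 1.
Zara: beats Aisha and Jonas; loses to Rahul → score 2.
Rahul has the best pairwise record.

Rahul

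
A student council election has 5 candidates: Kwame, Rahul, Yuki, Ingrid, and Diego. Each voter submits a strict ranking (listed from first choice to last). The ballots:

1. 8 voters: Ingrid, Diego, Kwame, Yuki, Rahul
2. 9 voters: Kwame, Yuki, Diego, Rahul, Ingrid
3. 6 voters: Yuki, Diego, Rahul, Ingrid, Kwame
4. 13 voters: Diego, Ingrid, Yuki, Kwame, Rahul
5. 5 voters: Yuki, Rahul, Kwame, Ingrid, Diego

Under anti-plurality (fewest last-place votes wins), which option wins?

Yuki

Last-place votes: Kwame 6, Rahul 21, Yuki 0, Ingrid 9, Diego 5.
Yuki is ranked last by the fewest voters, so Yuki wins.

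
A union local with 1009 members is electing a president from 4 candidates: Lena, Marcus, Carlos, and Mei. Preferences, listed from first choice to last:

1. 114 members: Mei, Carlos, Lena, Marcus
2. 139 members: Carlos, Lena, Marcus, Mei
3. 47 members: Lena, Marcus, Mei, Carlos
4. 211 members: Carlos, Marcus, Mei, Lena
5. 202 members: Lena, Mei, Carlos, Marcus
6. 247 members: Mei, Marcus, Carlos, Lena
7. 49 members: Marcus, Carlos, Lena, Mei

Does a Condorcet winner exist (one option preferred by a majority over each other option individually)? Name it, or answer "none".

Mei

Mei vs Lena: 572–437 for Mei.
Mei vs Marcus: 563–446 for Mei.
Mei vs Carlos: 610–399 for Mei.
Mei beats every other option head-to-head.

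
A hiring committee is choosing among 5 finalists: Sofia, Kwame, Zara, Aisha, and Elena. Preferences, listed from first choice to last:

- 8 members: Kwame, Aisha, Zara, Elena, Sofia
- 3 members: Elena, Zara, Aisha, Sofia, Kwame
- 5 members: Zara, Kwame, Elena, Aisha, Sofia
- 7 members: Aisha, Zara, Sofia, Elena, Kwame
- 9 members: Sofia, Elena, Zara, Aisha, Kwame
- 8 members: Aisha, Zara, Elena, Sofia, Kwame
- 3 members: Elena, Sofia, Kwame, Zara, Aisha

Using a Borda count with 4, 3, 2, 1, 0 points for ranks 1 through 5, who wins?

Sofia: 8·0 + 3·1 + 5·0 + 7·2 + 9·4 + 8·1 + 3·3 = 70
Kwame: 8·4 + 3·0 + 5·3 + 7·0 + 9·0 + 8·0 + 3·2 = 53
Zara: 8·2 + 3·3 + 5·4 + 7·3 + 9·2 + 8·3 + 3·1 = 111
Aisha: 8·3 + 3·2 + 5·1 + 7·4 + 9·1 + 8·4 + 3·0 = 104
Elena: 8·1 + 3·4 + 5·2 + 7·1 + 9·3 + 8·2 + 3·4 = 92
Zara has the highest Borda score (111).

Zara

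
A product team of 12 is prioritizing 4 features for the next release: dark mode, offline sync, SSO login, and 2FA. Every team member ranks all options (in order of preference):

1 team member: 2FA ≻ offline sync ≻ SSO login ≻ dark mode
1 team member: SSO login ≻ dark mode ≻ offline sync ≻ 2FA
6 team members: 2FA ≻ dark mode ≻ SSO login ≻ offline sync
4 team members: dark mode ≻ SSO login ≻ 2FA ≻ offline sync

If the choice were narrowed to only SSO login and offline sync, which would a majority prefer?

SSO login

Voters preferring SSO login to offline sync: 11; preferring offline sync to SSO login: 1.
SSO login wins the head-to-head.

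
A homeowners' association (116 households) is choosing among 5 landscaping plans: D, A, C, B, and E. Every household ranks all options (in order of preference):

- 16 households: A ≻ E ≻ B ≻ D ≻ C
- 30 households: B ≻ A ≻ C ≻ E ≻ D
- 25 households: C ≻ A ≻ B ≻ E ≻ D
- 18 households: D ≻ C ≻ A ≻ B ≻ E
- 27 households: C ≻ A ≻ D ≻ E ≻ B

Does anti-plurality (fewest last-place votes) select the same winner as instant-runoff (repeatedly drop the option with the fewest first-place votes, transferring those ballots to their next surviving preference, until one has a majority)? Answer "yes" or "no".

no

Anti-plurality — last-place votes: D 55, A 0, C 16, B 27, E 18. Winner: A.
Instant-runoff — R1 D 18, A 16, C 52, B 30, E 0 (E out); R2 D 18, A 16, C 52, B 30 (A out); R3 D 18, C 52, B 46 (D out); R4 C 70, B 46 (C winner). Winner: C.
The two methods disagree.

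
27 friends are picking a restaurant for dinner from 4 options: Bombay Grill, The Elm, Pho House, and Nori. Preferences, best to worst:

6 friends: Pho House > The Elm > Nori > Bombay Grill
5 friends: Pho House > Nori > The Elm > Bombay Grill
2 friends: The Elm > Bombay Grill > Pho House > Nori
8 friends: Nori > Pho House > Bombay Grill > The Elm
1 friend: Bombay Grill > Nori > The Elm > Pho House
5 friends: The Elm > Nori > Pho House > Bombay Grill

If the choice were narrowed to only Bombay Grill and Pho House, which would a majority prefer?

Pho House

Voters preferring Bombay Grill to Pho House: 3; preferring Pho House to Bombay Grill: 24.
Pho House wins the head-to-head.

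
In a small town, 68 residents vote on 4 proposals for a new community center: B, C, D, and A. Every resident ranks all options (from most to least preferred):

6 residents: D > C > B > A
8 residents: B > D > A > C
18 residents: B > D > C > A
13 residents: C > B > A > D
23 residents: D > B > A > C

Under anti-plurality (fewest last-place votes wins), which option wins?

Last-place votes: B 0, C 31, D 13, A 24.
B is ranked last by the fewest voters, so B wins.

B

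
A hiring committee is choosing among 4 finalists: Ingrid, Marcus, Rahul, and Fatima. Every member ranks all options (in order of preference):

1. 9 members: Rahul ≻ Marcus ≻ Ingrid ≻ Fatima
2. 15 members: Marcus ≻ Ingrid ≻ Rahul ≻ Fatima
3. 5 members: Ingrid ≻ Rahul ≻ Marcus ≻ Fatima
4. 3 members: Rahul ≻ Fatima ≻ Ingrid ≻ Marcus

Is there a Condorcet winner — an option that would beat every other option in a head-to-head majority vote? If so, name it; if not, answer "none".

none

Checking pairwise contests:
Marcus beats Ingrid 24–8.
Rahul beats Marcus 17–15.
Ingrid beats Rahul 20–12.
Ingrid beats Fatima 29–3.
Every option loses at least one head-to-head, so there is no Condorcet winner.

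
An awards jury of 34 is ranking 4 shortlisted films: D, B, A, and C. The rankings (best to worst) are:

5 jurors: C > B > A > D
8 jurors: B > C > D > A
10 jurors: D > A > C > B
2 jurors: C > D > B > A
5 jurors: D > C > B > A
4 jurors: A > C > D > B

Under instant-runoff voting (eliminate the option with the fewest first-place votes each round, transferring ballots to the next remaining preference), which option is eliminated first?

Round 1: D 15, B 8, A 4, C 7. Eliminate A.

A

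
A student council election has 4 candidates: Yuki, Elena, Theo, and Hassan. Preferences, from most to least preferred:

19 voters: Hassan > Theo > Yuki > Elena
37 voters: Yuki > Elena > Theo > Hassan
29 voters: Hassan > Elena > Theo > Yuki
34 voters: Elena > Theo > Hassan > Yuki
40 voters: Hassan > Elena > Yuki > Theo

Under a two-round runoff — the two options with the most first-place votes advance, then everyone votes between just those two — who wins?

Hassan

Round 1 first-place votes: Yuki 37, Elena 34, Theo 0, Hassan 88.
Hassan and Yuki advance.
Runoff: Hassan is preferred to Yuki by 122 voters; Yuki by 37.
Hassan wins the runoff.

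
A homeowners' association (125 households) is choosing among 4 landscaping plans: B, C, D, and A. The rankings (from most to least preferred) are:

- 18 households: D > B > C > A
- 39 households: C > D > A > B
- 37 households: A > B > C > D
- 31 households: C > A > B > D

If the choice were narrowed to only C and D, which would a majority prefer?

Voters preferring C to D: 107; preferring D to C: 18.
C wins the head-to-head.

C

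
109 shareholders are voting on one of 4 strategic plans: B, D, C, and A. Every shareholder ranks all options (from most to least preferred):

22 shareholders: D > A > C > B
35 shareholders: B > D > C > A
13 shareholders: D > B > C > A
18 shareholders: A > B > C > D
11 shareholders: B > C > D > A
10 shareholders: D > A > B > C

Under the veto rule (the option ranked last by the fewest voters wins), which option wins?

C

Last-place votes: B 22, D 18, C 10, A 59.
C is ranked last by the fewest voters, so C wins.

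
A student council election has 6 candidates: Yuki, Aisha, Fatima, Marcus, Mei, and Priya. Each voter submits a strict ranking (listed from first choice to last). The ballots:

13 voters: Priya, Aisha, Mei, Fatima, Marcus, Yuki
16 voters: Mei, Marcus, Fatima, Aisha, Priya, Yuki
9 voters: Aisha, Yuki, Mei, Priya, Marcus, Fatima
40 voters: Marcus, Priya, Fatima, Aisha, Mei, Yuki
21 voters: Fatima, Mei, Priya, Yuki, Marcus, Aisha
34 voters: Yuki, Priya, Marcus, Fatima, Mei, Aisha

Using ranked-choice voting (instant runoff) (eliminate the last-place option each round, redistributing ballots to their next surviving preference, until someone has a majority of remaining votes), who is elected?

Mei

Round 1: Yuki 34, Aisha 9, Fatima 21, Marcus 40, Mei 16, Priya 13. Eliminate Aisha.
Round 2: Yuki 43, Fatima 21, Marcus 40, Mei 16, Priya 13. Eliminate Priya.
Round 3: Yuki 43, Fatima 21, Marcus 40, Mei 29. Eliminate Fatima.
Round 4: Yuki 43, Marcus 40, Mei 50. Eliminate Marcus.
Round 5: Yuki 43, Mei 90. Mei has a majority.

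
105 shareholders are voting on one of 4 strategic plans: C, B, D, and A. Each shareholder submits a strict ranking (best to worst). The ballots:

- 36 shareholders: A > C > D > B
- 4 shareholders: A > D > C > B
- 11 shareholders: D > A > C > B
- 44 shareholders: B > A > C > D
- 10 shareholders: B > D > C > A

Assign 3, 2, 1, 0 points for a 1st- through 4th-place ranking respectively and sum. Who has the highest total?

C: 36·2 + 4·1 + 11·1 + 44·1 + 10·1 = 141
B: 36·0 + 4·0 + 11·0 + 44·3 + 10·3 = 162
D: 36·1 + 4·2 + 11·3 + 44·0 + 10·2 = 97
A: 36·3 + 4·3 + 11·2 + 44·2 + 10·0 = 230
A has the highest Borda score (230).

A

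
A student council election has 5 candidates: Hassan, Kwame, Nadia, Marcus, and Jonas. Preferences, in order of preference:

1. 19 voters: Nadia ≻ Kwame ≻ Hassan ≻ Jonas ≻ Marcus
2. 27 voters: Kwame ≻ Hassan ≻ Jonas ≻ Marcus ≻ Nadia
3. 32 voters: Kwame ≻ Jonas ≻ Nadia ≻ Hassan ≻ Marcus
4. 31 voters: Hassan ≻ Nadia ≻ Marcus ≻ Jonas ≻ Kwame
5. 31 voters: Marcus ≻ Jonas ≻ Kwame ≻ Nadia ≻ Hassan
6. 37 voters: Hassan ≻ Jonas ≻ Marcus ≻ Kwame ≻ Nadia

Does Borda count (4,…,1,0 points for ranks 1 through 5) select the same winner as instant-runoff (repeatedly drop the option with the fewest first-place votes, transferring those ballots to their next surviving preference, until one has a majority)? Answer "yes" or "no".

no

Borda — scores: Hassan 423, Kwame 392, Nadia 264, Marcus 287, Jonas 404. Winner: Hassan.
Instant-runoff — R1 Hassan 68, Kwame 59, Nadia 19, Marcus 31, Jonas 0 (Jonas out); R2 Hassan 68, Kwame 59, Nadia 19, Marcus 31 (Nadia out); R3 Hassan 68, Kwame 78, Marcus 31 (Marcus out); R4 Hassan 68, Kwame 109 (Kwame winner). Winner: Kwame.
The two methods disagree.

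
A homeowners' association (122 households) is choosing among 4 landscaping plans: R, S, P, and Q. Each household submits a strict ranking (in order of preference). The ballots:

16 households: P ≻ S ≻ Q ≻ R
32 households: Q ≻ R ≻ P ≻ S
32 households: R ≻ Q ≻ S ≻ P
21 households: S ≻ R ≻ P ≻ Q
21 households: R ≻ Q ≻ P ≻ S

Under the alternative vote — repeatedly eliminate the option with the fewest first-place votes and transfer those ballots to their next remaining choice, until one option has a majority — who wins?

Round 1: R 53, S 21, P 16, Q 32. Eliminate P.
Round 2: R 53, S 37, Q 32. Eliminate Q.
Round 3: R 85, S 37. R has a majority.

R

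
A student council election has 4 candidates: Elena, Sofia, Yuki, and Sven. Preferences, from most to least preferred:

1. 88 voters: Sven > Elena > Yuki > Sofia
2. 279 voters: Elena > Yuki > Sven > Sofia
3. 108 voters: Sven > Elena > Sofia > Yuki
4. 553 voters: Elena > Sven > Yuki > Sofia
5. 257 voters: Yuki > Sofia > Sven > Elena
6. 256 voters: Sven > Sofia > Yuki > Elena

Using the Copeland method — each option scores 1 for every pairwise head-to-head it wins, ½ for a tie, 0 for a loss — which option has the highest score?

Elena

Elena: beats Sofia, Yuki, and Sven → score 3.
Sofia: loses to Elena, Yuki, and Sven → score 0.
Yuki: beats Sofia; loses to Elena and Sven → score 1.
Sven: beats Sofia and Yuki; loses to Elena → score 2.
Elena has the best pairwise record.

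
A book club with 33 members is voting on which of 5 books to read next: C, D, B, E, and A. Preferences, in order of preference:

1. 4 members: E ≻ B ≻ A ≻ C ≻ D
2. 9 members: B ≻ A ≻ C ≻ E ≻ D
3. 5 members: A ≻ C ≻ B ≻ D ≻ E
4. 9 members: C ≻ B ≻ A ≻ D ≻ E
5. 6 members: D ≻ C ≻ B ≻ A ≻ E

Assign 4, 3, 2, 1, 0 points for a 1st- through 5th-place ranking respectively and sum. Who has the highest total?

C: 4·1 + 9·2 + 5·3 + 9·4 + 6·3 = 91
D: 4·0 + 9·0 + 5·1 + 9·1 + 6·4 = 38
B: 4·3 + 9·4 + 5·2 + 9·3 + 6·2 = 97
E: 4·4 + 9·1 + 5·0 + 9·0 + 6·0 = 25
A: 4·2 + 9·3 + 5·4 + 9·2 + 6·1 = 79
B has the highest Borda score (97).

B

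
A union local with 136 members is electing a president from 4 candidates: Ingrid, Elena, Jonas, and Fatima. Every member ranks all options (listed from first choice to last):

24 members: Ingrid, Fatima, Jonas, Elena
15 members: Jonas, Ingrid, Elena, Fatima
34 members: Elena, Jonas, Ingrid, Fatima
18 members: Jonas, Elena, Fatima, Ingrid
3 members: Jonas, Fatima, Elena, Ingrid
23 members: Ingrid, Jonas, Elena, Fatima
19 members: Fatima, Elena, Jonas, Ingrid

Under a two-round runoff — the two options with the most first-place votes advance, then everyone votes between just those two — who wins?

Round 1 first-place votes: Ingrid 47, Elena 34, Jonas 36, Fatima 19.
Ingrid and Jonas advance.
Runoff: Ingrid is preferred to Jonas by 47 voters; Jonas by 89.
Jonas wins the runoff.

Jonas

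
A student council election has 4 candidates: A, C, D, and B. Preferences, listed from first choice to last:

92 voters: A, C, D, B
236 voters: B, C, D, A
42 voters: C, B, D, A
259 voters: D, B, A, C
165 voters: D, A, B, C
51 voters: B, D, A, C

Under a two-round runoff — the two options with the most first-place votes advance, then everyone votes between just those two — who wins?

Round 1 first-place votes: A 92, C 42, D 424, B 287.
D and B advance.
Runoff: D is preferred to B by 516 voters; B by 329.
D wins the runoff.

D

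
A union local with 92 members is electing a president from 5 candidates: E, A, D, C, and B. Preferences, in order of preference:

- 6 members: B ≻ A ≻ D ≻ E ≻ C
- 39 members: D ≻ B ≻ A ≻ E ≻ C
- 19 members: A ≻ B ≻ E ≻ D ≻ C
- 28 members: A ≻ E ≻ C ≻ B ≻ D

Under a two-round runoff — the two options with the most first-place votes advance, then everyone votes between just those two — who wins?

Round 1 first-place votes: E 0, A 47, D 39, C 0, B 6.
A and D advance.
Runoff: A is preferred to D by 53 voters; D by 39.
A wins the runoff.

A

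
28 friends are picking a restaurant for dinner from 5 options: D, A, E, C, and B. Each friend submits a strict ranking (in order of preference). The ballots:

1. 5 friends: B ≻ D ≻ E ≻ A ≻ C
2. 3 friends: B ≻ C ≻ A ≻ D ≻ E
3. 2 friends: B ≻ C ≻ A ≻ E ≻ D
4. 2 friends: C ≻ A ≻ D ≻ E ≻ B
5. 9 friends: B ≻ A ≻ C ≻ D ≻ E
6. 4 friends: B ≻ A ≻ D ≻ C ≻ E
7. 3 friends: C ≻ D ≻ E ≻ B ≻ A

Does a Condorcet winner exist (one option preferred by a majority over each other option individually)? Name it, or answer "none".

B vs D: 23–5 for B.
B vs A: 26–2 for B.
B vs E: 23–5 for B.
B vs C: 23–5 for B.
B beats every other option head-to-head.

B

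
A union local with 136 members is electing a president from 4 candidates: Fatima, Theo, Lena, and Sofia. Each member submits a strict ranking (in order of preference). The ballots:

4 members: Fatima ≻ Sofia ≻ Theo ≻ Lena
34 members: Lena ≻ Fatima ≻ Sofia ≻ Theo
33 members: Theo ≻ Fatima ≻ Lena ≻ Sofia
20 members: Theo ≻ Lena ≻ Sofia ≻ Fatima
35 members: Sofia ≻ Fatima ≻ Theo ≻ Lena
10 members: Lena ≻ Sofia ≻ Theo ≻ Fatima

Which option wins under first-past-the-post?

First-place votes: Fatima 4, Theo 53, Lena 44, Sofia 35.
Theo has the most first-place votes.

Theo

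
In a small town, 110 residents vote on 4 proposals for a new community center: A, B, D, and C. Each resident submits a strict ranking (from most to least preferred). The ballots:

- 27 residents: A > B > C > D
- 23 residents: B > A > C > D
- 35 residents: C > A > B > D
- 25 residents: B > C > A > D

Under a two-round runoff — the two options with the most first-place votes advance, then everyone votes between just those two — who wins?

B

Round 1 first-place votes: A 27, B 48, D 0, C 35.
B and C advance.
Runoff: B is preferred to C by 75 voters; C by 35.
B wins the runoff.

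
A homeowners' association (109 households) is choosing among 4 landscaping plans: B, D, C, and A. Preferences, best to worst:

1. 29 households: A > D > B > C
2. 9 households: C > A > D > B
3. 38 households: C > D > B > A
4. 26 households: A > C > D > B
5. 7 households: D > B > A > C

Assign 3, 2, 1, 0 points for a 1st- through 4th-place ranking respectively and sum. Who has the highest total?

B: 29·1 + 9·0 + 38·1 + 26·0 + 7·2 = 81
D: 29·2 + 9·1 + 38·2 + 26·1 + 7·3 = 190
C: 29·0 + 9·3 + 38·3 + 26·2 + 7·0 = 193
A: 29·3 + 9·2 + 38·0 + 26·3 + 7·1 = 190
C has the highest Borda score (193).

C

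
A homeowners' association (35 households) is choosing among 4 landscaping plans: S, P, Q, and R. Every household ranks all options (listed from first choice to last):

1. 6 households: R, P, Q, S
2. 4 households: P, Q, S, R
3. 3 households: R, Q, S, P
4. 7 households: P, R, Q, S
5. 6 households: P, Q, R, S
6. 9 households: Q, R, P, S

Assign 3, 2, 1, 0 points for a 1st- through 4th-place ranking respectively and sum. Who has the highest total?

S: 6·0 + 4·1 + 3·1 + 7·0 + 6·0 + 9·0 = 7
P: 6·2 + 4·3 + 3·0 + 7·3 + 6·3 + 9·1 = 72
Q: 6·1 + 4·2 + 3·2 + 7·1 + 6·2 + 9·3 = 66
R: 6·3 + 4·0 + 3·3 + 7·2 + 6·1 + 9·2 = 65
P has the highest Borda score (72).

P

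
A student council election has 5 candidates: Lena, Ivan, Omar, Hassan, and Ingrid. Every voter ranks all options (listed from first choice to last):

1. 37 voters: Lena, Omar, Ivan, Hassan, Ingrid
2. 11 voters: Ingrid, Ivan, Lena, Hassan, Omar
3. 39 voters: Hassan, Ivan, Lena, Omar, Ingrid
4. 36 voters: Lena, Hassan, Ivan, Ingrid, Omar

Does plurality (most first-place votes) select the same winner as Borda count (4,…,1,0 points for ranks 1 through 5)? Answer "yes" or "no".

yes

Plurality — first-place votes: Lena 73, Ivan 0, Omar 0, Hassan 39, Ingrid 11. Winner: Lena.
Borda — scores: Lena 392, Ivan 296, Omar 150, Hassan 312, Ingrid 80. Winner: Lena.
The two methods agree.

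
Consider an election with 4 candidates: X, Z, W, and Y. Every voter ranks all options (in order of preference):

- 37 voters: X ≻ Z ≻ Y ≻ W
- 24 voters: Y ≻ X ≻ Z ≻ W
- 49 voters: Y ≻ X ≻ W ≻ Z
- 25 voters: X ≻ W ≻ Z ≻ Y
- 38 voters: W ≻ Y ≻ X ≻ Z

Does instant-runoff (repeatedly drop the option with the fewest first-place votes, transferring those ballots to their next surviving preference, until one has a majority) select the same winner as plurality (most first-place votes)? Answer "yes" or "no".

yes

Instant-runoff — R1 X 62, Z 0, W 38, Y 73 (Z out); R2 X 62, W 38, Y 73 (W out); R3 X 62, Y 111 (Y winner). Winner: Y.
Plurality — first-place votes: X 62, Z 0, W 38, Y 73. Winner: Y.
The two methods agree.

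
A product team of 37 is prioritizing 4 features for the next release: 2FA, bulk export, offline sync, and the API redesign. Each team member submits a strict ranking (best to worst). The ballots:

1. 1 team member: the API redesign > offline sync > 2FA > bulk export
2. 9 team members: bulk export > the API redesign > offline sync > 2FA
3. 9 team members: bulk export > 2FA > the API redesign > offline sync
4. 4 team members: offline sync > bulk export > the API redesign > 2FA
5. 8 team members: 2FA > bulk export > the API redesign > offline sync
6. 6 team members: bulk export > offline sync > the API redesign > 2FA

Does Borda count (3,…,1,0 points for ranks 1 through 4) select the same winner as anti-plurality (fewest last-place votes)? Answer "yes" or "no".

Borda — scores: 2FA 43, bulk export 96, offline sync 35, the API redesign 48. Winner: bulk export.
Anti-plurality — last-place votes: 2FA 19, bulk export 1, offline sync 17, the API redesign 0. Winner: the API redesign.
The two methods disagree.

no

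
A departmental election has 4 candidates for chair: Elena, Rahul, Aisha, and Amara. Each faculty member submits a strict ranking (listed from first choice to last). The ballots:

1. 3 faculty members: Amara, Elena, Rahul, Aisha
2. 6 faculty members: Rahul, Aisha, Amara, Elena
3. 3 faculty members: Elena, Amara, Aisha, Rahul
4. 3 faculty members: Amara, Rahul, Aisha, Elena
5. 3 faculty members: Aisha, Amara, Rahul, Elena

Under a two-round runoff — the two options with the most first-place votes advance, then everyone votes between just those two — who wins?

Amara

Round 1 first-place votes: Elena 3, Rahul 6, Aisha 3, Amara 6.
Amara and Rahul advance.
Runoff: Amara is preferred to Rahul by 12 voters; Rahul by 6.
Amara wins the runoff.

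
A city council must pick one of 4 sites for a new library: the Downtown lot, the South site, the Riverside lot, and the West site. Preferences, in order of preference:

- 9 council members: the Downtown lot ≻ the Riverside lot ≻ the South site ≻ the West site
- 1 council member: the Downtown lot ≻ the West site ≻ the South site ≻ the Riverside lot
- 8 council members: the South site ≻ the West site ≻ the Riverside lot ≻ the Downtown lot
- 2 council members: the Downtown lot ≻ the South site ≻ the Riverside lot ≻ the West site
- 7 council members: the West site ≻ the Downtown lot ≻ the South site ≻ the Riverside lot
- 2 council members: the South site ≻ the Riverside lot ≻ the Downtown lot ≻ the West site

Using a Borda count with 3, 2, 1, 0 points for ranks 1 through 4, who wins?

the Downtown lot: 9·3 + 1·3 + 8·0 + 2·3 + 7·2 + 2·1 = 52
the South site: 9·1 + 1·1 + 8·3 + 2·2 + 7·1 + 2·3 = 51
the Riverside lot: 9·2 + 1·0 + 8·1 + 2·1 + 7·0 + 2·2 = 32
the West site: 9·0 + 1·2 + 8·2 + 2·0 + 7·3 + 2·0 = 39
the Downtown lot has the highest Borda score (52).

the Downtown lot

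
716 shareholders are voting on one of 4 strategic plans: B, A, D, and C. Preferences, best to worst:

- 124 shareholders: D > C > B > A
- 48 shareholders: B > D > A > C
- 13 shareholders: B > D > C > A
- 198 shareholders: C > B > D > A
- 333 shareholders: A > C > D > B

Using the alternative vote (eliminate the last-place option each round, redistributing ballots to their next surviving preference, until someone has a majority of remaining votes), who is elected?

Round 1: B 61, A 333, D 124, C 198. Eliminate B.
Round 2: A 333, D 185, C 198. Eliminate D.
Round 3: A 381, C 335. A has a majority.

A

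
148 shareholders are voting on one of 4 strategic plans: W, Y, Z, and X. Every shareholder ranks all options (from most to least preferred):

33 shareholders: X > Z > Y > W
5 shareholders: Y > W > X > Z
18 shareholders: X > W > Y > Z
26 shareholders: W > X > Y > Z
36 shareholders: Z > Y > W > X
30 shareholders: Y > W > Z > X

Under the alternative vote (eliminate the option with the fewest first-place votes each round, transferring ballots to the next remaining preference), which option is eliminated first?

W

Round 1: W 26, Y 35, Z 36, X 51. Eliminate W.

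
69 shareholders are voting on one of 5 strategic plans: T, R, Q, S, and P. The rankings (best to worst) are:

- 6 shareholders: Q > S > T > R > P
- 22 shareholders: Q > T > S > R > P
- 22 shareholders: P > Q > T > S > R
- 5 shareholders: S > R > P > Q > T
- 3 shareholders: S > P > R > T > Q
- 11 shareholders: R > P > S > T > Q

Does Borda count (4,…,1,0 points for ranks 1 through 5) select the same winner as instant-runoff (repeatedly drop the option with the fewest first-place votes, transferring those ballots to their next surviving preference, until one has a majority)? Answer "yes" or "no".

Borda — scores: T 136, R 93, Q 183, S 138, P 140. Winner: Q.
Instant-runoff — R1 T 0, R 11, Q 28, S 8, P 22 (T out); R2 R 11, Q 28, S 8, P 22 (S out); R3 R 16, Q 28, P 25 (R out); R4 Q 28, P 41 (P winner). Winner: P.
The two methods disagree.

no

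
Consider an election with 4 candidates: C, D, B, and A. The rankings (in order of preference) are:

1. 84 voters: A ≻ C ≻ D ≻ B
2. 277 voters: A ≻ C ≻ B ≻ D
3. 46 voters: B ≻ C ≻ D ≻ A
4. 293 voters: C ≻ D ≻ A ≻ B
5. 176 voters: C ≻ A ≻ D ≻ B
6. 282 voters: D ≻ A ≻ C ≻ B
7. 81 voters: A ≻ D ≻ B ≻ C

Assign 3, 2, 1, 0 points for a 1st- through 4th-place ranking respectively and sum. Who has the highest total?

C: 84·2 + 277·2 + 46·2 + 293·3 + 176·3 + 282·1 + 81·0 = 2503
D: 84·1 + 277·0 + 46·1 + 293·2 + 176·1 + 282·3 + 81·2 = 1900
B: 84·0 + 277·1 + 46·3 + 293·0 + 176·0 + 282·0 + 81·1 = 496
A: 84·3 + 277·3 + 46·0 + 293·1 + 176·2 + 282·2 + 81·3 = 2535
A has the highest Borda score (2535).

A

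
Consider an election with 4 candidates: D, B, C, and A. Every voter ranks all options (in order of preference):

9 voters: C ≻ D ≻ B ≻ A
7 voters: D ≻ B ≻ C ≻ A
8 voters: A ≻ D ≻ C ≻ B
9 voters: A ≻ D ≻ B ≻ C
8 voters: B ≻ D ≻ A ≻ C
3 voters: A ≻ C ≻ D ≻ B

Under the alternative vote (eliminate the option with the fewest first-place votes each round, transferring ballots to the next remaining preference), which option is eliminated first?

D

Round 1: D 7, B 8, C 9, A 20. Eliminate D.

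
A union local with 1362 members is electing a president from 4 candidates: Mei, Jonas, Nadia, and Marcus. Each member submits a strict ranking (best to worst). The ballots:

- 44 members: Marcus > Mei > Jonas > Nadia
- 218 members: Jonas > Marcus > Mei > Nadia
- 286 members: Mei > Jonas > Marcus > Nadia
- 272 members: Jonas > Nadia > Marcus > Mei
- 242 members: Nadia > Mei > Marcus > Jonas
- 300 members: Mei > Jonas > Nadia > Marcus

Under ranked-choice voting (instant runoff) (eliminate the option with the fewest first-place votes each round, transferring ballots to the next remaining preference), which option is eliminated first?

Marcus

Round 1: Mei 586, Jonas 490, Nadia 242, Marcus 44. Eliminate Marcus.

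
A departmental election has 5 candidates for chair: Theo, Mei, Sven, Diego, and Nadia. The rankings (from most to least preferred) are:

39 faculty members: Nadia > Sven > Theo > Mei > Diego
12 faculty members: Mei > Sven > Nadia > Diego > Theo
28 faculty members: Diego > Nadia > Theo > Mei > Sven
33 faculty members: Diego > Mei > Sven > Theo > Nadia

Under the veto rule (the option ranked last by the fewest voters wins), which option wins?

Mei

Last-place votes: Theo 12, Mei 0, Sven 28, Diego 39, Nadia 33.
Mei is ranked last by the fewest voters, so Mei wins.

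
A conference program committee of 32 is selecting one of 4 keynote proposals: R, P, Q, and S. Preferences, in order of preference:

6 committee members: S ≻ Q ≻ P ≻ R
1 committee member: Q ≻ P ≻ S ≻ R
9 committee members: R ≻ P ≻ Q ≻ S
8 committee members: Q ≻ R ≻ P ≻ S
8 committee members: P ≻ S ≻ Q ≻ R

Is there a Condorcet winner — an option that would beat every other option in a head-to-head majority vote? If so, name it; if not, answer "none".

none

Checking pairwise contests:
Q beats R 23–9.
R beats P 17–15.
P beats Q 17–15.
R beats S 17–15.
Every option loses at least one head-to-head, so there is no Condorcet winner.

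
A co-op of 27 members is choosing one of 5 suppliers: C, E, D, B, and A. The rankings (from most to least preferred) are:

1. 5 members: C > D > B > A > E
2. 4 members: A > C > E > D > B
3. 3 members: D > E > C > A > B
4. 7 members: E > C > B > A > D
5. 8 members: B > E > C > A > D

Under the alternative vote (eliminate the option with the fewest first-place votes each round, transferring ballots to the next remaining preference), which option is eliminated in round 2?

Round 1: C 5, E 7, D 3, B 8, A 4. Eliminate D.
Round 2: C 5, E 10, B 8, A 4. Eliminate A.

A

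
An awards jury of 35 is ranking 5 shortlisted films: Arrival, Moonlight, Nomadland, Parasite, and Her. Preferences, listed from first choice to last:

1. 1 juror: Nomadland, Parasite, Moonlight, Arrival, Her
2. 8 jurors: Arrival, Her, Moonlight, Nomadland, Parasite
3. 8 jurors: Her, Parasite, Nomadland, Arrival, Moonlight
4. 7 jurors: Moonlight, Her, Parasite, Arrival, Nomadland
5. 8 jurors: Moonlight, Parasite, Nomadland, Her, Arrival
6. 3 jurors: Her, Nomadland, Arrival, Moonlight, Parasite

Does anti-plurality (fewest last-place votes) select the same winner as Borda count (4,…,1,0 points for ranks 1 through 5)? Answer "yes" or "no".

Anti-plurality — last-place votes: Arrival 8, Moonlight 8, Nomadland 7, Parasite 11, Her 1. Winner: Her.
Borda — scores: Arrival 54, Moonlight 81, Nomadland 53, Parasite 65, Her 97. Winner: Her.
The two methods agree.

yes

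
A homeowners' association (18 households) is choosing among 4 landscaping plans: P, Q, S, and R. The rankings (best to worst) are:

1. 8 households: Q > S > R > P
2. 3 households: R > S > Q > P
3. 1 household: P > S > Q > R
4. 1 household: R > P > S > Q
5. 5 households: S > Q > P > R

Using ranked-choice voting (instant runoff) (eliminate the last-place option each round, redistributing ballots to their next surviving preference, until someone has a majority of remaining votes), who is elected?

Round 1: P 1, Q 8, S 5, R 4. Eliminate P.
Round 2: Q 8, S 6, R 4. Eliminate R.
Round 3: Q 8, S 10. S has a majority.

S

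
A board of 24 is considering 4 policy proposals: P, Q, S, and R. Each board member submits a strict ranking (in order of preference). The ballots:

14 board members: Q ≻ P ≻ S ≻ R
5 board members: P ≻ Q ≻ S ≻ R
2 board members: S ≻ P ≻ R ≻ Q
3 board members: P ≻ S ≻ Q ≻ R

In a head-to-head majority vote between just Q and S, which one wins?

Voters preferring Q to S: 19; preferring S to Q: 5.
Q wins the head-to-head.

Q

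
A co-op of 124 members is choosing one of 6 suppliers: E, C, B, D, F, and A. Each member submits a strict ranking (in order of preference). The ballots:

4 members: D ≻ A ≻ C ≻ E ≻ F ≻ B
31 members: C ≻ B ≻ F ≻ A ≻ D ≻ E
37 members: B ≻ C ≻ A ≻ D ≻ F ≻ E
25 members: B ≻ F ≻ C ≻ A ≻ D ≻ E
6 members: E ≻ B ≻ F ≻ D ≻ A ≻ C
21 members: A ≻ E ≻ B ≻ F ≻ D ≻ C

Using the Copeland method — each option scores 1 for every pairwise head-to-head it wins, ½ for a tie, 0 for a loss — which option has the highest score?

E: loses to C, B, D, F, and A → score 0.
C: beats E, D, F, and A; loses to B → score 4.
B: beats E, C, D, F, and A → score 5.
D: beats E; loses to C, B, F, and A → score 1.
F: beats E and D; ties A; loses to C and B → score 2.5.
A: beats E and D; ties F; loses to C and B → score 2.5.
B has the best pairwise record.

B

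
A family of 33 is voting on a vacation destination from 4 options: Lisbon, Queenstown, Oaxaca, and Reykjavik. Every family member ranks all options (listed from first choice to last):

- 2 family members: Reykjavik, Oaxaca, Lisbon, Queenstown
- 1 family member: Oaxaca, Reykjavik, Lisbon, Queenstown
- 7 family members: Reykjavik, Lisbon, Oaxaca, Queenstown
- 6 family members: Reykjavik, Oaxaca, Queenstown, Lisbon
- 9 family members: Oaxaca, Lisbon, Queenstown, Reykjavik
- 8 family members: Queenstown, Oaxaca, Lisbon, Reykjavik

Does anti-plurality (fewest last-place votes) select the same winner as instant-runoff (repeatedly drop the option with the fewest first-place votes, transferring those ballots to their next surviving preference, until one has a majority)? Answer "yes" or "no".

Anti-plurality — last-place votes: Lisbon 6, Queenstown 10, Oaxaca 0, Reykjavik 17. Winner: Oaxaca.
Instant-runoff — R1 Lisbon 0, Queenstown 8, Oaxaca 10, Reykjavik 15 (Lisbon out); R2 Queenstown 8, Oaxaca 10, Reykjavik 15 (Queenstown out); R3 Oaxaca 18, Reykjavik 15 (Oaxaca winner). Winner: Oaxaca.
The two methods agree.

yes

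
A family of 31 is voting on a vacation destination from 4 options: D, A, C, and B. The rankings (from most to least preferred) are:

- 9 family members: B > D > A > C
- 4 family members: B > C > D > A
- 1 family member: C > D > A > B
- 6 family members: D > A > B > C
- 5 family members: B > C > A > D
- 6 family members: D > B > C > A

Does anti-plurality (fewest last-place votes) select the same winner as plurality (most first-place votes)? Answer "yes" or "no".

Anti-plurality — last-place votes: D 5, A 10, C 15, B 1. Winner: B.
Plurality — first-place votes: D 12, A 0, C 1, B 18. Winner: B.
The two methods agree.

yes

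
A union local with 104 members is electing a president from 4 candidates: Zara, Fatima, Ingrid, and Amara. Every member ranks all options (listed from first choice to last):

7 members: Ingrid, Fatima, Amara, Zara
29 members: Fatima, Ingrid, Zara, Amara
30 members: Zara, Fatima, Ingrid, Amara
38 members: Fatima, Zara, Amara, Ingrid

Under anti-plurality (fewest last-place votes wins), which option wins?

Last-place votes: Zara 7, Fatima 0, Ingrid 38, Amara 59.
Fatima is ranked last by the fewest voters, so Fatima wins.

Fatima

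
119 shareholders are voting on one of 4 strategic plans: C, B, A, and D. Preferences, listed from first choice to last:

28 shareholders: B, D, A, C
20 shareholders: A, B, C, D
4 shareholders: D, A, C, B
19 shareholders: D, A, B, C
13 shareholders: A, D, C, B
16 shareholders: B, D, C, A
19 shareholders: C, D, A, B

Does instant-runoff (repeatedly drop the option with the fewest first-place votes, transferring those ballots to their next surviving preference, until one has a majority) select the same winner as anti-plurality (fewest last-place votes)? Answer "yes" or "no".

Instant-runoff — R1 C 19, B 44, A 33, D 23 (C out); R2 B 44, A 33, D 42 (A out); R3 B 64, D 55 (B winner). Winner: B.
Anti-plurality — last-place votes: C 47, B 36, A 16, D 20. Winner: A.
The two methods disagree.

no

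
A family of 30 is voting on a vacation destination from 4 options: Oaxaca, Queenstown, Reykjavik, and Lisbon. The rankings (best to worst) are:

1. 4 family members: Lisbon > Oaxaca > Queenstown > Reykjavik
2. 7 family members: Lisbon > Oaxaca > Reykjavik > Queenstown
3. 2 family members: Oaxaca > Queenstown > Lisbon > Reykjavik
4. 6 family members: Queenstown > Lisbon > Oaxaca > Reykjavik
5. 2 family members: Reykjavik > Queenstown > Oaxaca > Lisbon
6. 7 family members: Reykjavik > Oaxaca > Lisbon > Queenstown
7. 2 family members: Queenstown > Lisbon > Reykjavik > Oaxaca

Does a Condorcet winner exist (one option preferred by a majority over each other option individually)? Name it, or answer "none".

Lisbon vs Oaxaca: 19–11 for Lisbon.
Lisbon vs Queenstown: 18–12 for Lisbon.
Lisbon vs Reykjavik: 21–9 for Lisbon.
Lisbon beats every other option head-to-head.

Lisbon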